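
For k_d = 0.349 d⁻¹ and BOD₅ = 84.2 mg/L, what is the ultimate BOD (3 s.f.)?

L₀ ≈ 102 mg/L

BOD₅ = L₀(1 − e^(−5k_d)) ⇒ L₀ = BOD₅ / (1 − e^(−5×0.349))
= 84.2 / (1 − 0.1746) = 84.2 / 0.8254 = 102.0 mg/L.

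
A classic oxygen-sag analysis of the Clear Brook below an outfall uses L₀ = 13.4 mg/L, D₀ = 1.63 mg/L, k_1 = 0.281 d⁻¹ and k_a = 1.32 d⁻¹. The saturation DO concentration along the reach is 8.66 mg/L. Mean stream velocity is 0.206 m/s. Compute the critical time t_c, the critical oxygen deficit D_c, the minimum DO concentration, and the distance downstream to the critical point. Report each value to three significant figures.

t_c = [1/(k_a−k_1)] ln[(k_a/k_1)(1 − D₀(k_a−k_1)/(k_1 L₀))]
= [1/(1.32−0.281)] ln[(1.32/0.281)(1 − 1.63×1.039/(0.281×13.4))]
= (1/1.039) ln[4.698 × 0.5502] = 0.9625 × ln(2.585) = 0.9625 × 0.9496 = 0.9140 d.
L(t_c) = L₀ e^(−k_1 t_c) = 13.4 × 0.7735 = 10.36 mg/L, and at the critical point k_a D_c = k_1 L, so D_c = (0.281/1.32) × 10.36 = 2.206 mg/L.
Minimum DO = C_s − D_c = 8.66 − 2.206 = 6.454 mg/L.
x_c = v t_c = 0.206 m/s × 0.9140 d × 86400 s/d = 16270 m ≈ 16.3 km.

t_c ≈ 0.914 d; D_c ≈ 2.21 mg/L; min DO ≈ 6.45 mg/L; x_c ≈ 16.3 km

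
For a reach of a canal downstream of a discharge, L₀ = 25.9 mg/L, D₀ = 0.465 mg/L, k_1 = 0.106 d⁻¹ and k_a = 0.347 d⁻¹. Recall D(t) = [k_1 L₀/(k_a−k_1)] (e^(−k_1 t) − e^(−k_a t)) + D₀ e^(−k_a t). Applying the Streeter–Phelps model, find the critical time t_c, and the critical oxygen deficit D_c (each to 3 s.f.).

With k_a/k_1 = 3.274 and 1 − D₀(k_a−k_1)/(k_1 L₀) = 0.9592,
t_c = ln(3.274 × 0.9592) / (0.347 − 0.106) = ln(3.140) / 0.2410 = 1.144/0.2410 = 4.748 d.
L(t_c) = L₀ e^(−k_1 t_c) = 25.9 × 0.6046 = 15.66 mg/L, and at the critical point k_a D_c = k_1 L, so D_c = (0.106/0.347) × 15.66 = 4.783 mg/L.

t_c ≈ 4.75 d; D_c ≈ 4.78 mg/L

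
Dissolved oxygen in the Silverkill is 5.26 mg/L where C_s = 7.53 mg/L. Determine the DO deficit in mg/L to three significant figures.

D = C_s − C = 7.53 − 5.26 = 2.27 mg/L.

D ≈ 2.27 mg/L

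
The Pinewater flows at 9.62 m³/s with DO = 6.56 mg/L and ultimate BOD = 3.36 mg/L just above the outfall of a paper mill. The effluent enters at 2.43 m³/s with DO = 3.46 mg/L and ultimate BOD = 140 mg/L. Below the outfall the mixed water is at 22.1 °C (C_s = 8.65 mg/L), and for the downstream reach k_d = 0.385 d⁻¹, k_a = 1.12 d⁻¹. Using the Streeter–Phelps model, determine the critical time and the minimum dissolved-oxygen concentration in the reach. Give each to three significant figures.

Mixed DO = (9.62×6.56 + 2.43×3.46)/(9.62+2.43) = 71.51/12.05 = 5.935 mg/L.
Mixed L₀ = (9.62×3.36 + 2.43×140)/(12.05) = 372.5/12.05 = 30.91 mg/L.
Initial deficit D₀ = C_s − DO₀ = 8.65 − 5.935 = 2.715 mg/L.
t_c = (1/0.7350) ln[(1.12/0.385)(1 − 2.715×0.7350/(0.385×30.91))] = 1.361 × ln(2.421) = 1.203 d.
D_c = (0.385/1.12) × 30.91 × e^(−0.385×1.203) = 0.3438 × 30.91 × 0.6293 = 6.687 mg/L.
Minimum DO = 8.65 − 6.687 = 1.963 mg/L.

t_c ≈ 1.20 d; minimum DO ≈ 1.96 mg/L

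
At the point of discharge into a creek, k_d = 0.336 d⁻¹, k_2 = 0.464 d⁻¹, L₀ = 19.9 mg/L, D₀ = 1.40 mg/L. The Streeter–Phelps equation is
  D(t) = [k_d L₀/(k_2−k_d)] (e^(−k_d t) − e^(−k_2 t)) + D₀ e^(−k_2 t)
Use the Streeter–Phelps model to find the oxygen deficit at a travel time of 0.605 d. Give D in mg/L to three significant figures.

D ≈ 4.23 mg/L

k_d L₀/(k_2−k_d) = 0.336×19.9/(0.464−0.336) = 6.686/0.1280 = 52.24 mg/L.
e^(−k_d t) = e^(−0.336×0.6050) = 0.8160; e^(−k_2 t) = e^(−0.464×0.6050) = 0.7552.
D = 52.24 × (0.8160 − 0.7552) + 1.40 × 0.7552 = 3.177 + 1.057 = 4.234 mg/L.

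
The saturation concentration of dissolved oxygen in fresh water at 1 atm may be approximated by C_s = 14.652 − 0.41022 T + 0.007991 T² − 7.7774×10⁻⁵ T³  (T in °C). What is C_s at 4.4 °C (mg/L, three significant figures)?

C_s ≈ 13.0 mg/L

C_s = 14.652 − 0.41022×4.4 + 0.007991×4.4² − 7.7774×10⁻⁵×4.4³ = 13.00 mg/L.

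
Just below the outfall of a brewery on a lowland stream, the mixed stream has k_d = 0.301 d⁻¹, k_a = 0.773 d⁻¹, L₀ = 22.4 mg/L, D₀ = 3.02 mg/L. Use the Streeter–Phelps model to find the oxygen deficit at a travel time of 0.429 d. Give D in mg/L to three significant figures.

k_d L₀/(k_a−k_d) = 0.301×22.4/(0.773−0.301) = 6.742/0.4720 = 14.28 mg/L.
e^(−k_d t) = e^(−0.301×0.4290) = 0.8789; e^(−k_a t) = e^(−0.773×0.4290) = 0.7178.
D = 14.28 × (0.8789 − 0.7178) + 3.02 × 0.7178 = 2.301 + 2.168 = 4.469 mg/L.

D ≈ 4.47 mg/L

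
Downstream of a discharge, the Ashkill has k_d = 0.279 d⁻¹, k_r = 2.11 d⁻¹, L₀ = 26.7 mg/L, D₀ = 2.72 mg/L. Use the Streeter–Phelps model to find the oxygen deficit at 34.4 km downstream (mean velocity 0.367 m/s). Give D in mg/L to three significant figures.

Travel time t = x/v = 34.4 km / (0.367 m/s) = 34400 m / 0.367 m/s = 93730 s = 1.085 d.
k_d L₀/(k_r−k_d) = 0.279×26.7/(2.11−0.279) = 7.449/1.831 = 4.068 mg/L.
e^(−k_d t) = e^(−0.279×1.085) = 0.7388; e^(−k_r t) = e^(−2.11×1.085) = 0.1014.
D = 4.068 × (0.7388 − 0.1014) + 2.72 × 0.1014 = 2.594 + 0.2757 = 2.869 mg/L.

D ≈ 2.87 mg/L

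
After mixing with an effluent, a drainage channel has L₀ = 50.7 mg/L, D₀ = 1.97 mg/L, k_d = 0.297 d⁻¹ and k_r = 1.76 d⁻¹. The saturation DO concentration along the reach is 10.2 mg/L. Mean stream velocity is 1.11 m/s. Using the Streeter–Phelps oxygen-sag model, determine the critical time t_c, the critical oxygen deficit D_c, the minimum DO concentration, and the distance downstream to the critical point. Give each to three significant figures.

t_c ≈ 1.07 d; D_c ≈ 6.22 mg/L; min DO ≈ 3.98 mg/L; x_c ≈ 103 km

At the critical point dD/dt = 0, so k_d L₀ e^(−k_d t) = k_r D. Substituting D(t) from the Streeter–Phelps equation and solving for t gives
t_c = ln[(k_r/k_d)(1 − D₀(k_r−k_d)/(k_d L₀))] / (k_r−k_d).
Here k_r−k_d = 1.463 d⁻¹ and 1 − D₀(k_r−k_d)/(k_d L₀) = 1 − 1.97×1.463/(0.297×50.7) = 0.8086, so
t_c = ln(5.926 × 0.8086) / 1.463 = 1.567 / 1.463 = 1.071 d.
D_c = (k_d/k_r) L₀ e^(−k_d t_c) = (0.297/1.76) × 50.7 × e^(−0.297×1.071) = 0.1687 × 50.7 × 0.7275 = 6.225 mg/L.
Minimum DO = C_s − D_c = 10.2 − 6.225 = 3.975 mg/L.
x_c = v t_c = 1.11 m/s × 1.071 d × 86400 s/d = 102700 m ≈ 103 km.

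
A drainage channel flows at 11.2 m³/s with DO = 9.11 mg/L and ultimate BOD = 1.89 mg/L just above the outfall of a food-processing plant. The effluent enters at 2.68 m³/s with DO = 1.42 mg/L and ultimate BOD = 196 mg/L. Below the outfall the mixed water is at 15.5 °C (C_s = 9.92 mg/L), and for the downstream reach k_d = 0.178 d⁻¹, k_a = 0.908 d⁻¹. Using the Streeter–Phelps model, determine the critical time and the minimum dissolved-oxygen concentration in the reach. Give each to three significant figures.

Mixed DO = (11.2×9.11 + 2.68×1.42)/(11.2+2.68) = 105.8/13.88 = 7.625 mg/L.
Mixed L₀ = (11.2×1.89 + 2.68×196)/(13.88) = 546.4/13.88 = 39.37 mg/L.
Initial deficit D₀ = C_s − DO₀ = 9.92 − 7.625 = 2.295 mg/L.
t_c = (1/0.7300) ln[(0.908/0.178)(1 − 2.295×0.7300/(0.178×39.37))] = 1.370 × ln(3.882) = 1.858 d.
D_c = (0.178/0.908) × 39.37 × e^(−0.178×1.858) = 0.1960 × 39.37 × 0.7184 = 5.545 mg/L.
Minimum DO = 9.92 − 5.545 = 4.375 mg/L.

t_c ≈ 1.86 d; minimum DO ≈ 4.38 mg/L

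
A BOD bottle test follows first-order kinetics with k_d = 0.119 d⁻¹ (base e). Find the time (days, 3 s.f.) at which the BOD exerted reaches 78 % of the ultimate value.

t ≈ 12.7 d

y/L₀ = 1 − e^(−k_d t) = 0.78 ⇒ e^(−k_d t) = 0.220
t = −ln(0.220) / 0.119 = 1.514 / 0.119 = 12.72 d.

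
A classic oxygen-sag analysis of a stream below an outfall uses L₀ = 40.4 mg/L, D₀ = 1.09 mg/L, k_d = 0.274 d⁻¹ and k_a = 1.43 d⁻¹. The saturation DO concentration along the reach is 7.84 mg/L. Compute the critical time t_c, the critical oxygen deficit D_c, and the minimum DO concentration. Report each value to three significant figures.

With k_a/k_d = 5.219 and 1 − D₀(k_a−k_d)/(k_d L₀) = 0.8862,
t_c = ln(5.219 × 0.8862) / (1.43 − 0.274) = ln(4.625) / 1.156 = 1.531/1.156 = 1.325 d.
L(t_c) = L₀ e^(−k_d t_c) = 40.4 × 0.6956 = 28.10 mg/L, and at the critical point k_a D_c = k_d L, so D_c = (0.274/1.43) × 28.10 = 5.385 mg/L.
Minimum DO = C_s − D_c = 7.84 − 5.385 = 2.455 mg/L.

t_c ≈ 1.32 d; D_c ≈ 5.38 mg/L; min DO ≈ 2.46 mg/L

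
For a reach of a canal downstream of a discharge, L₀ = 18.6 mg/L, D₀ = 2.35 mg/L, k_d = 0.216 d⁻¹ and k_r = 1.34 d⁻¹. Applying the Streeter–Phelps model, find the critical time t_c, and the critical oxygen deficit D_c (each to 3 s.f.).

t_c ≈ 0.671 d; D_c ≈ 2.59 mg/L

t_c = [1/(k_r−k_d)] ln[(k_r/k_d)(1 − D₀(k_r−k_d)/(k_d L₀))]
= [1/(1.34−0.216)] ln[(1.34/0.216)(1 − 2.35×1.124/(0.216×18.6))]
= (1/1.124) ln[6.204 × 0.3425] = 0.8897 × ln(2.125) = 0.8897 × 0.7538 = 0.6706 d.
L(t_c) = L₀ e^(−k_d t_c) = 18.6 × 0.8651 = 16.09 mg/L, and at the critical point k_r D_c = k_d L, so D_c = (0.216/1.34) × 16.09 = 2.594 mg/L.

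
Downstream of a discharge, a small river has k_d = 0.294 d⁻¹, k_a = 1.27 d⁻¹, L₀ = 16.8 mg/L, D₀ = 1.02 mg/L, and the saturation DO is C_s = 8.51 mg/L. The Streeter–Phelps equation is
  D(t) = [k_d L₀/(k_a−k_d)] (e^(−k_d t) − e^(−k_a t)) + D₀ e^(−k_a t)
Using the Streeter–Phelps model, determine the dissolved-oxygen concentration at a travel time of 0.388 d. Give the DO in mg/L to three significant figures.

DO ≈ 6.46 mg/L

k_d L₀/(k_a−k_d) = 0.294×16.8/(1.27−0.294) = 4.939/0.9760 = 5.061 mg/L.
e^(−k_d t) = e^(−0.294×0.3880) = 0.8922; e^(−k_a t) = e^(−1.27×0.3880) = 0.6109.
D = 5.061 × (0.8922 − 0.6109) + 1.02 × 0.6109 = 1.423 + 0.6232 = 2.046 mg/L.
DO = C_s − D = 8.51 − 2.046 = 6.464 mg/L.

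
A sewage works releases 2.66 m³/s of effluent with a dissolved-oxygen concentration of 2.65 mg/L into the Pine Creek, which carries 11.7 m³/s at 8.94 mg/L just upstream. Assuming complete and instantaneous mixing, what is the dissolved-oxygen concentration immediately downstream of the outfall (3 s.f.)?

7.77 mg/L

Flow-weighted mixing: C = (Q_r C_r + Q_w C_w)/(Q_r + Q_w)
= (11.7×8.94 + 2.66×2.65)/(11.7 + 2.66) = 111.6/14.36 = 7.775 mg/L.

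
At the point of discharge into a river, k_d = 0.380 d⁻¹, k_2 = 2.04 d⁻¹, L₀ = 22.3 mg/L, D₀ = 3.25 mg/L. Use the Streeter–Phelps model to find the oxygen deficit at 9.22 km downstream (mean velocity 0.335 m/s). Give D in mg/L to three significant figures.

D ≈ 3.55 mg/L

Travel time t = x/v = 9.22 km / (0.335 m/s) = 9220 m / 0.335 m/s = 27520 s = 0.3185 d.
k_d L₀/(k_2−k_d) = 0.380×22.3/(2.04−0.380) = 8.474/1.660 = 5.105 mg/L.
e^(−k_d t) = e^(−0.380×0.3185) = 0.8860; e^(−k_2 t) = e^(−2.04×0.3185) = 0.5221.
D = 5.105 × (0.8860 − 0.5221) + 3.25 × 0.5221 = 1.857 + 1.697 = 3.554 mg/L.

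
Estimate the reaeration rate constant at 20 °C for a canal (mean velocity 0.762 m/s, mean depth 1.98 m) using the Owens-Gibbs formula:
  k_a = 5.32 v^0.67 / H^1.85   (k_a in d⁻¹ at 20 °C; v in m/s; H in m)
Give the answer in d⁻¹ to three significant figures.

k_a = 5.32 × 0.762^0.67 / 1.98^1.85 = 5.32 × 0.8335 / 3.539 = 1.253 d⁻¹.

k_a ≈ 1.25 d⁻¹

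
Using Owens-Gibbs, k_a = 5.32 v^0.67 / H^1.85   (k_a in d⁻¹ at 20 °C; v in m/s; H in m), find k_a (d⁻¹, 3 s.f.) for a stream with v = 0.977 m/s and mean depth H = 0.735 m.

k_a ≈ 9.26 d⁻¹

k_a = 5.32 × 0.977^0.67 / 0.735^1.85 = 5.32 × 0.9845 / 0.5658 = 9.258 d⁻¹.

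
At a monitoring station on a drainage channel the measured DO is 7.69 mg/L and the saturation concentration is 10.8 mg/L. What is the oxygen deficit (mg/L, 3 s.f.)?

D = C_s − C = 10.8 − 7.69 = 3.11 mg/L.

D ≈ 3.11 mg/L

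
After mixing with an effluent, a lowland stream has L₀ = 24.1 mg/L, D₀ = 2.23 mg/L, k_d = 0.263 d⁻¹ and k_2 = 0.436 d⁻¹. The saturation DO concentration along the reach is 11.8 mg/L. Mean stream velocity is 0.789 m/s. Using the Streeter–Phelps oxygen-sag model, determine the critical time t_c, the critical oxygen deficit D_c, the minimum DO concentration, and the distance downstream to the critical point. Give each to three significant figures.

t_c = [1/(k_2−k_d)] ln[(k_2/k_d)(1 − D₀(k_2−k_d)/(k_d L₀))]
= [1/(0.436−0.263)] ln[(0.436/0.263)(1 − 2.23×0.1730/(0.263×24.1))]
= (1/0.1730) ln[1.658 × 0.9391] = 5.780 × ln(1.557) = 5.780 × 0.4427 = 2.559 d.
D_c = (k_d/k_2) L₀ e^(−k_d t_c) = (0.263/0.436) × 24.1 × e^(−0.263×2.559) = 0.6032 × 24.1 × 0.5102 = 7.417 mg/L.
Minimum DO = C_s − D_c = 11.8 − 7.417 = 4.383 mg/L.
x_c = v t_c = 0.789 m/s × 2.559 d × 86400 s/d = 174400 m ≈ 174 km.

t_c ≈ 2.56 d; D_c ≈ 7.42 mg/L; min DO ≈ 4.38 mg/L; x_c ≈ 174 km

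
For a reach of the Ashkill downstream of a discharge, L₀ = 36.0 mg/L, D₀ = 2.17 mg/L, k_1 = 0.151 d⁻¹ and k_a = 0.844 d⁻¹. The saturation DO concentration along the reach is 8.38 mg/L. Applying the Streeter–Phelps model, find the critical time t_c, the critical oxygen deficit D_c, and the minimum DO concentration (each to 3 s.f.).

t_c ≈ 2.02 d; D_c ≈ 4.75 mg/L; min DO ≈ 3.63 mg/L

With k_a/k_1 = 5.589 and 1 − D₀(k_a−k_1)/(k_1 L₀) = 0.7234,
t_c = ln(5.589 × 0.7234) / (0.844 − 0.151) = ln(4.043) / 0.6930 = 1.397/0.6930 = 2.016 d.
D_c = (k_1/k_a) L₀ e^(−k_1 t_c) = (0.151/0.844) × 36.0 × e^(−0.151×2.016) = 0.1789 × 36.0 × 0.7376 = 4.750 mg/L.
Minimum DO = C_s − D_c = 8.38 − 4.750 = 3.630 mg/L.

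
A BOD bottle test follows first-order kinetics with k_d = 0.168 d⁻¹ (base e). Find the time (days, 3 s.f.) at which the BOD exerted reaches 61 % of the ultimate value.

t ≈ 5.60 d

y/L₀ = 1 − e^(−k_d t) = 0.61 ⇒ e^(−k_d t) = 0.390
t = −ln(0.390) / 0.168 = 0.9416 / 0.168 = 5.605 d.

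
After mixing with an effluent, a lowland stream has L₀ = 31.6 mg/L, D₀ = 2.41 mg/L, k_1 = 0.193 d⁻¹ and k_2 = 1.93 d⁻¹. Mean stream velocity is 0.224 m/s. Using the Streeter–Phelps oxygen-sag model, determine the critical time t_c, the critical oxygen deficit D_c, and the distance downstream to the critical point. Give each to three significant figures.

t_c = [1/(k_2−k_1)] ln[(k_2/k_1)(1 − D₀(k_2−k_1)/(k_1 L₀))]
= [1/(1.93−0.193)] ln[(1.93/0.193)(1 − 2.41×1.737/(0.193×31.6))]
= (1/1.737) ln[10.00 × 0.3136] = 0.5757 × ln(3.136) = 0.5757 × 1.143 = 0.6580 d.
D_c = (k_1/k_2) L₀ e^(−k_1 t_c) = (0.193/1.93) × 31.6 × e^(−0.193×0.6580) = 0.1000 × 31.6 × 0.8807 = 2.783 mg/L.
x_c = v t_c = 0.224 m/s × 0.6580 d × 86400 s/d = 12730 m ≈ 12.7 km.

t_c ≈ 0.658 d; D_c ≈ 2.78 mg/L; x_c ≈ 12.7 km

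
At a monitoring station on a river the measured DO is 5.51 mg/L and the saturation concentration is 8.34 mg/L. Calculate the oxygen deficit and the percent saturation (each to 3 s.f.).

D = C_s − C = 8.34 − 5.51 = 2.83 mg/L.
% saturation = 5.51/8.34 × 100 = 66.1 %.

D ≈ 2.83 mg/L; 66.1 % saturation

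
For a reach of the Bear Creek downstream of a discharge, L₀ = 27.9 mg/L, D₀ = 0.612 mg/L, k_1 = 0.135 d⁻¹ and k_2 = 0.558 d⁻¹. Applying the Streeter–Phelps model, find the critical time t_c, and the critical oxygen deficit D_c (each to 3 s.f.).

t_c ≈ 3.19 d; D_c ≈ 4.39 mg/L

At the critical point dD/dt = 0, so k_1 L₀ e^(−k_1 t) = k_2 D. Substituting D(t) from the Streeter–Phelps equation and solving for t gives
t_c = ln[(k_2/k_1)(1 − D₀(k_2−k_1)/(k_1 L₀))] / (k_2−k_1).
Here k_2−k_1 = 0.4230 d⁻¹ and 1 − D₀(k_2−k_1)/(k_1 L₀) = 1 − 0.612×0.4230/(0.135×27.9) = 0.9313, so
t_c = ln(4.133 × 0.9313) / 0.4230 = 1.348 / 0.4230 = 3.186 d.
D_c = (k_1/k_2) L₀ e^(−k_1 t_c) = (0.135/0.558) × 27.9 × e^(−0.135×3.186) = 0.2419 × 27.9 × 0.6504 = 4.390 mg/L.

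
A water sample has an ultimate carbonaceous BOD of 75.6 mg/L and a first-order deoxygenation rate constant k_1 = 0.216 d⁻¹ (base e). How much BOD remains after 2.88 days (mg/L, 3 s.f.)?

L ≈ 40.6 mg/L

L_t = L₀ e^(−k_1 t) = 75.6 × e^(−0.216×2.88) = 75.6 × 0.5368 = 40.58 mg/L.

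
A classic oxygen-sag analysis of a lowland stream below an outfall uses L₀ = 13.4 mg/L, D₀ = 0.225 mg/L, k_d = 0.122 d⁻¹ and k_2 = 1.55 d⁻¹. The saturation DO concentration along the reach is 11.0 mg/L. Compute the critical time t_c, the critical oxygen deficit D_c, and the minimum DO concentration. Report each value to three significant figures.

t_c ≈ 1.63 d; D_c ≈ 0.865 mg/L; min DO ≈ 10.1 mg/L

t_c = [1/(k_2−k_d)] ln[(k_2/k_d)(1 − D₀(k_2−k_d)/(k_d L₀))]
= [1/(1.55−0.122)] ln[(1.55/0.122)(1 − 0.225×1.428/(0.122×13.4))]
= (1/1.428) ln[12.70 × 0.8035] = 0.7003 × ln(10.21) = 0.7003 × 2.323 = 1.627 d.
D_c = (k_d/k_2) L₀ e^(−k_d t_c) = (0.122/1.55) × 13.4 × e^(−0.122×1.627) = 0.07871 × 13.4 × 0.8200 = 0.8648 mg/L.
Minimum DO = C_s − D_c = 11.0 − 0.8648 = 10.14 mg/L.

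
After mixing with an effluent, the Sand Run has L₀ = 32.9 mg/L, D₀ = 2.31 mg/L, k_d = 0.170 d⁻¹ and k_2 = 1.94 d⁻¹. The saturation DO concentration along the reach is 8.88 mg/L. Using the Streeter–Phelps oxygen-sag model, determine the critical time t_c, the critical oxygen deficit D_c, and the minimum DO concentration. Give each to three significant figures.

t_c = [1/(k_2−k_d)] ln[(k_2/k_d)(1 − D₀(k_2−k_d)/(k_d L₀))]
= [1/(1.94−0.170)] ln[(1.94/0.170)(1 − 2.31×1.770/(0.170×32.9))]
= (1/1.770) ln[11.41 × 0.2690] = 0.5650 × ln(3.069) = 0.5650 × 1.121 = 0.6336 d.
L(t_c) = L₀ e^(−k_d t_c) = 32.9 × 0.8979 = 29.54 mg/L, and at the critical point k_2 D_c = k_d L, so D_c = (0.170/1.94) × 29.54 = 2.589 mg/L.
Minimum DO = C_s − D_c = 8.88 − 2.589 = 6.291 mg/L.

t_c ≈ 0.634 d; D_c ≈ 2.59 mg/L; min DO ≈ 6.29 mg/L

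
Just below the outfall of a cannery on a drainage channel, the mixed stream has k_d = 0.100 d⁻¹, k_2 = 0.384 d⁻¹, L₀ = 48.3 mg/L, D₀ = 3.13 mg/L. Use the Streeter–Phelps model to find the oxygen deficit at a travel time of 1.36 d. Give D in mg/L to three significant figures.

k_d L₀/(k_2−k_d) = 0.100×48.3/(0.384−0.100) = 4.830/0.2840 = 17.01 mg/L.
e^(−k_d t) = e^(−0.100×1.360) = 0.8728; e^(−k_2 t) = e^(−0.384×1.360) = 0.5932.
D = 17.01 × (0.8728 − 0.5932) + 3.13 × 0.5932 = 4.756 + 1.857 = 6.613 mg/L.

D ≈ 6.61 mg/L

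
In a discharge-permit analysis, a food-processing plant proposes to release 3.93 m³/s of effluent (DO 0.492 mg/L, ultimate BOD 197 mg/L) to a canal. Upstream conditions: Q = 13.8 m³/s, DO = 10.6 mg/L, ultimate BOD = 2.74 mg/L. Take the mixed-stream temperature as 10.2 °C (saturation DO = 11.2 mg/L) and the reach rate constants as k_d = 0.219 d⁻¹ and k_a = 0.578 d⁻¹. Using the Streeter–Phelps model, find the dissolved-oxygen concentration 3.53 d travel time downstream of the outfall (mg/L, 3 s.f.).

Mixed DO = (13.8×10.6 + 3.93×0.492)/(13.8+3.93) = 148.2/17.73 = 8.359 mg/L.
Mixed L₀ = (13.8×2.74 + 3.93×197)/(17.73) = 812.0/17.73 = 45.80 mg/L.
Initial deficit D₀ = C_s − DO₀ = 11.2 − 8.359 = 2.841 mg/L.
D(3.53) = [0.219×45.80/(0.578−0.219)](e^(−0.219×3.53) − e^(−0.578×3.53)) + 2.841 e^(−0.578×3.53)
= 27.94 × (0.4616 − 0.1300) + 2.841 × 0.1300 = 9.634 mg/L.
DO = 11.2 − 9.634 = 1.566 mg/L.

DO ≈ 1.57 mg/L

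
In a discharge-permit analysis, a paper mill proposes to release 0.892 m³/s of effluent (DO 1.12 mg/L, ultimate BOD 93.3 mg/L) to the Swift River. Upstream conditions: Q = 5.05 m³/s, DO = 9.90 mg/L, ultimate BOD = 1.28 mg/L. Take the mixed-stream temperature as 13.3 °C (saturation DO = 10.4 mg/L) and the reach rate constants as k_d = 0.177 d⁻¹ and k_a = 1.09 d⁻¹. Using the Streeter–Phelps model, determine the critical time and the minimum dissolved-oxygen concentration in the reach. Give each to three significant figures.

t_c ≈ 0.927 d; minimum DO ≈ 8.32 mg/L

Mixed DO = (5.05×9.90 + 0.892×1.12)/(5.05+0.892) = 50.99/5.942 = 8.582 mg/L.
Mixed L₀ = (5.05×1.28 + 0.892×93.3)/(5.942) = 89.69/5.942 = 15.09 mg/L.
Initial deficit D₀ = C_s − DO₀ = 10.4 − 8.582 = 1.818 mg/L.
t_c = (1/0.9130) ln[(1.09/0.177)(1 − 1.818×0.9130/(0.177×15.09))] = 1.095 × ln(2.332) = 0.9275 d.
D_c = (0.177/1.09) × 15.09 × e^(−0.177×0.9275) = 0.1624 × 15.09 × 0.8486 = 2.080 mg/L.
Minimum DO = 10.4 − 2.080 = 8.320 mg/L.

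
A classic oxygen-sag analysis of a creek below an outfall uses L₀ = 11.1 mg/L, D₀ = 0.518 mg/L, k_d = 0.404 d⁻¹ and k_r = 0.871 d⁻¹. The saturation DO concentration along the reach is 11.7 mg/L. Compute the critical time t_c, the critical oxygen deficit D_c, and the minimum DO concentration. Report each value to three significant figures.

t_c ≈ 1.53 d; D_c ≈ 2.78 mg/L; min DO ≈ 8.92 mg/L

At the critical point dD/dt = 0, so k_d L₀ e^(−k_d t) = k_r D. Substituting D(t) from the Streeter–Phelps equation and solving for t gives
t_c = ln[(k_r/k_d)(1 − D₀(k_r−k_d)/(k_d L₀))] / (k_r−k_d).
Here k_r−k_d = 0.4670 d⁻¹ and 1 − D₀(k_r−k_d)/(k_d L₀) = 1 − 0.518×0.4670/(0.404×11.1) = 0.9461, so
t_c = ln(2.156 × 0.9461) / 0.4670 = 0.7128 / 0.4670 = 1.526 d.
L(t_c) = L₀ e^(−k_d t_c) = 11.1 × 0.5398 = 5.991 mg/L, and at the critical point k_r D_c = k_d L, so D_c = (0.404/0.871) × 5.991 = 2.779 mg/L.
Minimum DO = C_s − D_c = 11.7 − 2.779 = 8.921 mg/L.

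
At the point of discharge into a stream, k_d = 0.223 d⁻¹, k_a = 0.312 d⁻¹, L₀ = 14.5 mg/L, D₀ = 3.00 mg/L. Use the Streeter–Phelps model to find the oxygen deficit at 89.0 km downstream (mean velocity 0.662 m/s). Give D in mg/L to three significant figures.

D ≈ 5.17 mg/L

Travel time t = x/v = 89.0 km / (0.662 m/s) = 89000 m / 0.662 m/s = 134400 s = 1.556 d.
k_d L₀/(k_a−k_d) = 0.223×14.5/(0.312−0.223) = 3.234/0.08900 = 36.33 mg/L.
e^(−k_d t) = e^(−0.223×1.556) = 0.7068; e^(−k_a t) = e^(−0.312×1.556) = 0.6154.
D = 36.33 × (0.7068 − 0.6154) + 3.00 × 0.6154 = 3.321 + 1.846 = 5.167 mg/L.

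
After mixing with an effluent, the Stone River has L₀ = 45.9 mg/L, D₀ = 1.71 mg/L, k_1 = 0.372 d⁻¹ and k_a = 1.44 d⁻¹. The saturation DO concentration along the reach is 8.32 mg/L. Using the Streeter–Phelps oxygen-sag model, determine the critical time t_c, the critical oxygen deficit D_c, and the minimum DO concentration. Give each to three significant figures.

With k_a/k_1 = 3.871 and 1 − D₀(k_a−k_1)/(k_1 L₀) = 0.8930,
t_c = ln(3.871 × 0.8930) / (1.44 − 0.372) = ln(3.457) / 1.068 = 1.240/1.068 = 1.161 d.
L(t_c) = L₀ e^(−k_1 t_c) = 45.9 × 0.6492 = 29.80 mg/L, and at the critical point k_a D_c = k_1 L, so D_c = (0.372/1.44) × 29.80 = 7.698 mg/L.
Minimum DO = C_s − D_c = 8.32 − 7.698 = 0.6223 mg/L.

t_c ≈ 1.16 d; D_c ≈ 7.70 mg/L; min DO ≈ 0.622 mg/L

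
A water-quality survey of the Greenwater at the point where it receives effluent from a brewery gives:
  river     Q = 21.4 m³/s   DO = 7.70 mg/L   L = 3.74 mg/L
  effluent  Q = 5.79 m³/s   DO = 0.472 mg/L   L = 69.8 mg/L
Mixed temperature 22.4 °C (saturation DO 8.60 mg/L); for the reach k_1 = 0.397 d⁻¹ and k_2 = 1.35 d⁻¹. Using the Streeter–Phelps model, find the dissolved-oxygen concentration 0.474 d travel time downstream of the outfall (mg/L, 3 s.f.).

Mixed DO = (21.4×7.70 + 5.79×0.472)/(21.4+5.79) = 167.5/27.19 = 6.161 mg/L.
Mixed L₀ = (21.4×3.74 + 5.79×69.8)/(27.19) = 484.2/27.19 = 17.81 mg/L.
Initial deficit D₀ = C_s − DO₀ = 8.60 − 6.161 = 2.439 mg/L.
D(0.474) = [0.397×17.81/(1.35−0.397)](e^(−0.397×0.474) − e^(−1.35×0.474)) + 2.439 e^(−1.35×0.474)
= 7.418 × (0.8285 − 0.5273) + 2.439 × 0.5273 = 3.520 mg/L.
DO = 8.60 − 3.520 = 5.080 mg/L.

DO ≈ 5.08 mg/L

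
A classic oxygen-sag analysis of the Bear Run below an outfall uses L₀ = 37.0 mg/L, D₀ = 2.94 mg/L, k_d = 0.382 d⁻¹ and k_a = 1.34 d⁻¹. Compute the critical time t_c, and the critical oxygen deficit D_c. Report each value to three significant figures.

t_c = [1/(k_a−k_d)] ln[(k_a/k_d)(1 − D₀(k_a−k_d)/(k_d L₀))]
= [1/(1.34−0.382)] ln[(1.34/0.382)(1 − 2.94×0.9580/(0.382×37.0))]
= (1/0.9580) ln[3.508 × 0.8007] = 1.044 × ln(2.809) = 1.044 × 1.033 = 1.078 d.
D_c = (k_d/k_a) L₀ e^(−k_d t_c) = (0.382/1.34) × 37.0 × e^(−0.382×1.078) = 0.2851 × 37.0 × 0.6624 = 6.987 mg/L.

t_c ≈ 1.08 d; D_c ≈ 6.99 mg/L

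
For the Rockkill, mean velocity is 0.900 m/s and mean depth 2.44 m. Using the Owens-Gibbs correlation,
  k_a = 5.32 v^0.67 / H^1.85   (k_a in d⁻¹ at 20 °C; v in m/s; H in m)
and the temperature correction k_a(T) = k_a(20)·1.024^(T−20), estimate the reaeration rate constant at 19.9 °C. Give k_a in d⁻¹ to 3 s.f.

k_a ≈ 0.950 d⁻¹

k_a(20) = 5.32 × 0.900^0.67 / 2.44^1.85 = 5.32 × 0.9318 / 5.208 = 0.9519 d⁻¹.
k_a(19.9) = 0.9519 × 1.024^(19.9−20) = 0.9519 × 0.9976 = 0.9496 d⁻¹.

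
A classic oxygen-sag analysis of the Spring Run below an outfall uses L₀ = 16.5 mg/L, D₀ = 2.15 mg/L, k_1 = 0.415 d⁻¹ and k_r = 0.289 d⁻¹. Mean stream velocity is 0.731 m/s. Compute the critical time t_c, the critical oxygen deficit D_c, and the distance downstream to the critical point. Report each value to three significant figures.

At the critical point dD/dt = 0, so k_1 L₀ e^(−k_1 t) = k_r D. Substituting D(t) from the Streeter–Phelps equation and solving for t gives
t_c = ln[(k_r/k_1)(1 − D₀(k_r−k_1)/(k_1 L₀))] / (k_r−k_1).
Here k_r−k_1 = -0.1260 d⁻¹ and 1 − D₀(k_r−k_1)/(k_1 L₀) = 1 − 2.15×-0.1260/(0.415×16.5) = 1.040, so
t_c = ln(0.6964 × 1.040) / -0.1260 = -0.3231 / -0.1260 = 2.564 d.
D_c = (k_1/k_r) L₀ e^(−k_1 t_c) = (0.415/0.289) × 16.5 × e^(−0.415×2.564) = 1.436 × 16.5 × 0.3451 = 8.176 mg/L.
x_c = v t_c = 0.731 m/s × 2.564 d × 86400 s/d = 161900 m ≈ 162 km.

t_c ≈ 2.56 d; D_c ≈ 8.18 mg/L; x_c ≈ 162 km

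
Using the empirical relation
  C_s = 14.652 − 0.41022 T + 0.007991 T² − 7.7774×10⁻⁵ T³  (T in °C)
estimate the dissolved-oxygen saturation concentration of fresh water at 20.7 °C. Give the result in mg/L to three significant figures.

C_s = 14.652 − 0.41022×20.7 + 0.007991×20.7² − 7.7774×10⁻⁵×20.7³ = 8.895 mg/L.

C_s ≈ 8.89 mg/L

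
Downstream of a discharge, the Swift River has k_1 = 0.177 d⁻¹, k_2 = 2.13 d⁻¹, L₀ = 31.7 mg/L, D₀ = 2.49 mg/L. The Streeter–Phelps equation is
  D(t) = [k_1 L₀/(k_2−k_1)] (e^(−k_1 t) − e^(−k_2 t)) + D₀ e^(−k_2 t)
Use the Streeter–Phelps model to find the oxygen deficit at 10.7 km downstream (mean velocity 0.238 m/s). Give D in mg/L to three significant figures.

Travel time t = x/v = 10.7 km / (0.238 m/s) = 10700 m / 0.238 m/s = 44960 s = 0.5203 d.
k_1 L₀/(k_2−k_1) = 0.177×31.7/(2.13−0.177) = 5.611/1.953 = 2.873 mg/L.
e^(−k_1 t) = e^(−0.177×0.5203) = 0.9120; e^(−k_2 t) = e^(−2.13×0.5203) = 0.3301.
D = 2.873 × (0.9120 − 0.3301) + 2.49 × 0.3301 = 1.672 + 0.8220 = 2.494 mg/L.

D ≈ 2.49 mg/L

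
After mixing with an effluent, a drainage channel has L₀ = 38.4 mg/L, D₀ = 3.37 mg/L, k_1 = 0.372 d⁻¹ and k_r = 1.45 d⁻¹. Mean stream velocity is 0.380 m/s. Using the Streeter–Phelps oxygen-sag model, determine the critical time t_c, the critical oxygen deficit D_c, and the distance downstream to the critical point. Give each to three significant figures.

t_c ≈ 0.990 d; D_c ≈ 6.82 mg/L; x_c ≈ 32.5 km

At the critical point dD/dt = 0, so k_1 L₀ e^(−k_1 t) = k_r D. Substituting D(t) from the Streeter–Phelps equation and solving for t gives
t_c = ln[(k_r/k_1)(1 − D₀(k_r−k_1)/(k_1 L₀))] / (k_r−k_1).
Here k_r−k_1 = 1.078 d⁻¹ and 1 − D₀(k_r−k_1)/(k_1 L₀) = 1 − 3.37×1.078/(0.372×38.4) = 0.7457, so
t_c = ln(3.898 × 0.7457) / 1.078 = 1.067 / 1.078 = 0.9898 d.
D_c = (k_1/k_r) L₀ e^(−k_1 t_c) = (0.372/1.45) × 38.4 × e^(−0.372×0.9898) = 0.2566 × 38.4 × 0.6920 = 6.817 mg/L.
x_c = v t_c = 0.380 m/s × 0.9898 d × 86400 s/d = 32500 m ≈ 32.5 km.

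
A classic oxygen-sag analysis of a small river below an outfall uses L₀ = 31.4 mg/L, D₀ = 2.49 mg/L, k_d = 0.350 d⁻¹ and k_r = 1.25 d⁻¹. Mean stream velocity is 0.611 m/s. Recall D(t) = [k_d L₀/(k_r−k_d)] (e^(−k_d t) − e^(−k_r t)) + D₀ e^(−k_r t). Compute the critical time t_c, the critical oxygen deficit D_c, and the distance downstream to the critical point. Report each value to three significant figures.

At the critical point dD/dt = 0, so k_d L₀ e^(−k_d t) = k_r D. Substituting D(t) from the Streeter–Phelps equation and solving for t gives
t_c = ln[(k_r/k_d)(1 − D₀(k_r−k_d)/(k_d L₀))] / (k_r−k_d).
Here k_r−k_d = 0.9000 d⁻¹ and 1 − D₀(k_r−k_d)/(k_d L₀) = 1 − 2.49×0.9000/(0.350×31.4) = 0.7961, so
t_c = ln(3.571 × 0.7961) / 0.9000 = 1.045 / 0.9000 = 1.161 d.
L(t_c) = L₀ e^(−k_d t_c) = 31.4 × 0.6661 = 20.91 mg/L, and at the critical point k_r D_c = k_d L, so D_c = (0.350/1.25) × 20.91 = 5.856 mg/L.
x_c = v t_c = 0.611 m/s × 1.161 d × 86400 s/d = 61290 m ≈ 61.3 km.

t_c ≈ 1.16 d; D_c ≈ 5.86 mg/L; x_c ≈ 61.3 km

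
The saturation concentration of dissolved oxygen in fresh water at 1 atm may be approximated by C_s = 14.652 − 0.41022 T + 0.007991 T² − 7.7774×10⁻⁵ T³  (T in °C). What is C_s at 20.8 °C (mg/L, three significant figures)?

C_s ≈ 8.88 mg/L

C_s = 14.652 − 0.41022×20.8 + 0.007991×20.8² − 7.7774×10⁻⁵×20.8³ = 8.877 mg/L.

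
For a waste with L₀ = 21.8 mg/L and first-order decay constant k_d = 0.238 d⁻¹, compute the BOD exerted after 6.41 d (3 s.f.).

y ≈ 17.1 mg/L

y_t = L₀(1 − e^(−k_d t)) = 21.8 × (1 − e^(−0.238×6.41))
= 21.8 × (1 − 0.2175) = 21.8 × 0.7825 = 17.06 mg/L.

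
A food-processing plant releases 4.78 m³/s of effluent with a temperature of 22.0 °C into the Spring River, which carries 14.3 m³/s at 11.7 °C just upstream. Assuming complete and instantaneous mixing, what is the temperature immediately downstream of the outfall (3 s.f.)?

14.3 °C

Flow-weighted mixing: C = (Q_r C_r + Q_w C_w)/(Q_r + Q_w)
= (14.3×11.7 + 4.78×22.0)/(14.3 + 4.78) = 272.5/19.08 = 14.28 °C.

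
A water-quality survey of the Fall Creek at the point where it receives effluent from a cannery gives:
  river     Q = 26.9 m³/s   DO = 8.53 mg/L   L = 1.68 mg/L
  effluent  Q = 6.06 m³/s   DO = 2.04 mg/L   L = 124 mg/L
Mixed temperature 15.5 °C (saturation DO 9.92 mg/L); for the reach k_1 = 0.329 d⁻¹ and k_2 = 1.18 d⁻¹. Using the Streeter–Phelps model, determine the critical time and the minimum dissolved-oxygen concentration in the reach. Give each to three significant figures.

Mixed DO = (26.9×8.53 + 6.06×2.04)/(26.9+6.06) = 241.8/32.96 = 7.337 mg/L.
Mixed L₀ = (26.9×1.68 + 6.06×124)/(32.96) = 796.6/32.96 = 24.17 mg/L.
Initial deficit D₀ = C_s − DO₀ = 9.92 − 7.337 = 2.583 mg/L.
t_c = (1/0.8510) ln[(1.18/0.329)(1 − 2.583×0.8510/(0.329×24.17))] = 1.175 × ln(2.595) = 1.121 d.
D_c = (0.329/1.18) × 24.17 × e^(−0.329×1.121) = 0.2788 × 24.17 × 0.6917 = 4.661 mg/L.
Minimum DO = 9.92 − 4.661 = 5.259 mg/L.

t_c ≈ 1.12 d; minimum DO ≈ 5.26 mg/L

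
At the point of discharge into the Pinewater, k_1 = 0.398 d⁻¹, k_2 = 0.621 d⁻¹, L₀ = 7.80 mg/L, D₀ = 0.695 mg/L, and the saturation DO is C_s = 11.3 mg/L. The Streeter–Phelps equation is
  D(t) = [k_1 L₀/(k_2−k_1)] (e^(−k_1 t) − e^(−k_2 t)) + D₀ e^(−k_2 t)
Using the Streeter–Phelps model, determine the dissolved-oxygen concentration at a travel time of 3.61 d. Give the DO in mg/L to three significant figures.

DO ≈ 9.40 mg/L

k_1 L₀/(k_2−k_1) = 0.398×7.80/(0.621−0.398) = 3.104/0.2230 = 13.92 mg/L.
e^(−k_1 t) = e^(−0.398×3.610) = 0.2377; e^(−k_2 t) = e^(−0.621×3.610) = 0.1063.
D = 13.92 × (0.2377 − 0.1063) + 0.695 × 0.1063 = 1.830 + 0.07385 = 1.903 mg/L.
DO = C_s − D = 11.3 − 1.903 = 9.397 mg/L.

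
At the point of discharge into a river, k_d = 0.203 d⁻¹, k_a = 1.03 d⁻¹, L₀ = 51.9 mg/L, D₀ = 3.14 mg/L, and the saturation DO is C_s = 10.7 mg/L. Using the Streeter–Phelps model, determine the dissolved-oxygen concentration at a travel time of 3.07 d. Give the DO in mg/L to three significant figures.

k_d L₀/(k_a−k_d) = 0.203×51.9/(1.03−0.203) = 10.54/0.8270 = 12.74 mg/L.
e^(−k_d t) = e^(−0.203×3.070) = 0.5362; e^(−k_a t) = e^(−1.03×3.070) = 0.04234.
D = 12.74 × (0.5362 − 0.04234) + 3.14 × 0.04234 = 6.292 + 0.1329 = 6.425 mg/L.
DO = C_s − D = 10.7 − 6.425 = 4.275 mg/L.

DO ≈ 4.28 mg/L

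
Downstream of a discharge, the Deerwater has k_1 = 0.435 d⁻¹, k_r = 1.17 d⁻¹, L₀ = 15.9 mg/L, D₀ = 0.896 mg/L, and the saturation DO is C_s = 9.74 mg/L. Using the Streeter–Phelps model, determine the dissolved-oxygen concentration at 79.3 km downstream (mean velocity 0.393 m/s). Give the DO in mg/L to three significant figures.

Travel time t = x/v = 79.3 km / (0.393 m/s) = 79300 m / 0.393 m/s = 201800 s = 2.335 d.
k_1 L₀/(k_r−k_1) = 0.435×15.9/(1.17−0.435) = 6.917/0.7350 = 9.410 mg/L.
e^(−k_1 t) = e^(−0.435×2.335) = 0.3621; e^(−k_r t) = e^(−1.17×2.335) = 0.06506.
D = 9.410 × (0.3621 − 0.06506) + 0.896 × 0.06506 = 2.795 + 0.05829 = 2.853 mg/L.
DO = C_s − D = 9.74 − 2.853 = 6.887 mg/L.

DO ≈ 6.89 mg/L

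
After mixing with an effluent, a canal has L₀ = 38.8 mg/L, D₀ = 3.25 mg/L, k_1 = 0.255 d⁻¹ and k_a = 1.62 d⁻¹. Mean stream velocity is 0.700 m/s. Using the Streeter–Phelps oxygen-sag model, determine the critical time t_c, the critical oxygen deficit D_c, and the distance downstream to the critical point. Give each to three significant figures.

At the critical point dD/dt = 0, so k_1 L₀ e^(−k_1 t) = k_a D. Substituting D(t) from the Streeter–Phelps equation and solving for t gives
t_c = ln[(k_a/k_1)(1 − D₀(k_a−k_1)/(k_1 L₀))] / (k_a−k_1).
Here k_a−k_1 = 1.365 d⁻¹ and 1 − D₀(k_a−k_1)/(k_1 L₀) = 1 − 3.25×1.365/(0.255×38.8) = 0.5516, so
t_c = ln(6.353 × 0.5516) / 1.365 = 1.254 / 1.365 = 0.9187 d.
D_c = (k_1/k_a) L₀ e^(−k_1 t_c) = (0.255/1.62) × 38.8 × e^(−0.255×0.9187) = 0.1574 × 38.8 × 0.7911 = 4.832 mg/L.
x_c = v t_c = 0.700 m/s × 0.9187 d × 86400 s/d = 55560 m ≈ 55.6 km.

t_c ≈ 0.919 d; D_c ≈ 4.83 mg/L; x_c ≈ 55.6 km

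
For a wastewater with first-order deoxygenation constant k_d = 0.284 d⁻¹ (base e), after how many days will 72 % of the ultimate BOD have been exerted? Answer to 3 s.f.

t ≈ 4.48 d

y/L₀ = 1 − e^(−k_d t) = 0.72 ⇒ e^(−k_d t) = 0.280
t = −ln(0.280) / 0.284 = 1.273 / 0.284 = 4.482 d.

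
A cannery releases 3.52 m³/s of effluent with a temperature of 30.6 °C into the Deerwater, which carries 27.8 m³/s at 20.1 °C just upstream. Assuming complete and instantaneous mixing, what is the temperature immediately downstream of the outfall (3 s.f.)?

Flow-weighted mixing: C = (Q_r C_r + Q_w C_w)/(Q_r + Q_w)
= (27.8×20.1 + 3.52×30.6)/(27.8 + 3.52) = 666.5/31.32 = 21.28 °C.

21.3 °C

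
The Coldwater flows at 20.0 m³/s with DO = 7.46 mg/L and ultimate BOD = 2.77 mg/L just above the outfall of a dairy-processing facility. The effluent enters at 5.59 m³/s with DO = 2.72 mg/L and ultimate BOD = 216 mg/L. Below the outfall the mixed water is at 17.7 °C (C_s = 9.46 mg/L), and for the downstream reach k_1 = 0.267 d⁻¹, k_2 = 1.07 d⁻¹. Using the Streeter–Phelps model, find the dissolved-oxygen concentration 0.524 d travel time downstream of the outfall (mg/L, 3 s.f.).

Mixed DO = (20.0×7.46 + 5.59×2.72)/(20.0+5.59) = 164.4/25.59 = 6.425 mg/L.
Mixed L₀ = (20.0×2.77 + 5.59×216)/(25.59) = 1263/25.59 = 49.35 mg/L.
Initial deficit D₀ = C_s − DO₀ = 9.46 − 6.425 = 3.035 mg/L.
D(0.524) = [0.267×49.35/(1.07−0.267)](e^(−0.267×0.524) − e^(−1.07×0.524)) + 3.035 e^(−1.07×0.524)
= 16.41 × (0.8694 − 0.5708) + 3.035 × 0.5708 = 6.633 mg/L.
DO = 9.46 − 6.633 = 2.827 mg/L.

DO ≈ 2.83 mg/L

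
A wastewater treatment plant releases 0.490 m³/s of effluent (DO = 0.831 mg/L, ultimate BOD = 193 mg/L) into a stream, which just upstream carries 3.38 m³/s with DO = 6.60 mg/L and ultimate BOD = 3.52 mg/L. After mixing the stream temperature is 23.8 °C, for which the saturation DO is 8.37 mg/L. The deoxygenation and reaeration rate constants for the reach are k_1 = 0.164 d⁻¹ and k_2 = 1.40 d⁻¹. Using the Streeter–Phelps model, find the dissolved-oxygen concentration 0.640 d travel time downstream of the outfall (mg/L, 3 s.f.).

Mixed DO = (3.38×6.60 + 0.490×0.831)/(3.38+0.490) = 22.72/3.870 = 5.870 mg/L.
Mixed L₀ = (3.38×3.52 + 0.490×193)/(3.870) = 106.5/3.870 = 27.51 mg/L.
Initial deficit D₀ = C_s − DO₀ = 8.37 − 5.870 = 2.500 mg/L.
D(0.640) = [0.164×27.51/(1.40−0.164)](e^(−0.164×0.640) − e^(−1.40×0.640)) + 2.500 e^(−1.40×0.640)
= 3.650 × (0.9004 − 0.4082) + 2.500 × 0.4082 = 2.817 mg/L.
DO = 8.37 − 2.817 = 5.553 mg/L.

DO ≈ 5.55 mg/L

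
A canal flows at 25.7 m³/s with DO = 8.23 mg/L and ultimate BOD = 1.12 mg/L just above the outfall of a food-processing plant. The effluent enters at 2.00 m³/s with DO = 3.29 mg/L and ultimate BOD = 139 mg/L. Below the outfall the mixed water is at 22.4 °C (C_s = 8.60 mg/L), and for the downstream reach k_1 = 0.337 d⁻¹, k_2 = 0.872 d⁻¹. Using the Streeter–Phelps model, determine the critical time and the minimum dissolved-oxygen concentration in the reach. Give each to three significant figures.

t_c ≈ 1.57 d; minimum DO ≈ 6.08 mg/L

Mixed DO = (25.7×8.23 + 2.00×3.29)/(25.7+2.00) = 218.1/27.70 = 7.873 mg/L.
Mixed L₀ = (25.7×1.12 + 2.00×139)/(27.70) = 306.8/27.70 = 11.08 mg/L.
Initial deficit D₀ = C_s − DO₀ = 8.60 − 7.873 = 0.7267 mg/L.
t_c = (1/0.5350) ln[(0.872/0.337)(1 − 0.7267×0.5350/(0.337×11.08))] = 1.869 × ln(2.318) = 1.571 d.
D_c = (0.337/0.872) × 11.08 × e^(−0.337×1.571) = 0.3865 × 11.08 × 0.5889 = 2.520 mg/L.
Minimum DO = 8.60 − 2.520 = 6.080 mg/L.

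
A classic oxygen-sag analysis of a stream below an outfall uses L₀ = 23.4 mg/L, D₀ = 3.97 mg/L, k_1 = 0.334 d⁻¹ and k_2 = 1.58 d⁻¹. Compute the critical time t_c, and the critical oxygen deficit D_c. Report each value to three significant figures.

t_c ≈ 0.443 d; D_c ≈ 4.27 mg/L

t_c = [1/(k_2−k_1)] ln[(k_2/k_1)(1 − D₀(k_2−k_1)/(k_1 L₀))]
= [1/(1.58−0.334)] ln[(1.58/0.334)(1 − 3.97×1.246/(0.334×23.4))]
= (1/1.246) ln[4.731 × 0.3671] = 0.8026 × ln(1.737) = 0.8026 × 0.5519 = 0.4429 d.
L(t_c) = L₀ e^(−k_1 t_c) = 23.4 × 0.8625 = 20.18 mg/L, and at the critical point k_2 D_c = k_1 L, so D_c = (0.334/1.58) × 20.18 = 4.266 mg/L.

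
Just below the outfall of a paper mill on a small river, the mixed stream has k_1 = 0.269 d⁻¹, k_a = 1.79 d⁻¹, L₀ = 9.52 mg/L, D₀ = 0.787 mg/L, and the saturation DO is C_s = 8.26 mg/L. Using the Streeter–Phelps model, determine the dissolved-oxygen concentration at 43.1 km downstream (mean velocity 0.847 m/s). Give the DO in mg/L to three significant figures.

DO ≈ 7.14 mg/L

Travel time t = x/v = 43.1 km / (0.847 m/s) = 43100 m / 0.847 m/s = 50890 s = 0.5890 d.
k_1 L₀/(k_a−k_1) = 0.269×9.52/(1.79−0.269) = 2.561/1.521 = 1.684 mg/L.
e^(−k_1 t) = e^(−0.269×0.5890) = 0.8535; e^(−k_a t) = e^(−1.79×0.5890) = 0.3485.
D = 1.684 × (0.8535 − 0.3485) + 0.787 × 0.3485 = 0.8503 + 0.2742 = 1.125 mg/L.
DO = C_s − D = 8.26 − 1.125 = 7.135 mg/L.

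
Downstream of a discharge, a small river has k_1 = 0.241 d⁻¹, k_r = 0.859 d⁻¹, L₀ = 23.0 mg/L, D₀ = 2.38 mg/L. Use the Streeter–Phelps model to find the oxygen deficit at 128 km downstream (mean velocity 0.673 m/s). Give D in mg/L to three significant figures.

Travel time t = x/v = 128 km / (0.673 m/s) = 128000 m / 0.673 m/s = 190200 s = 2.201 d.
k_1 L₀/(k_r−k_1) = 0.241×23.0/(0.859−0.241) = 5.543/0.6180 = 8.969 mg/L.
e^(−k_1 t) = e^(−0.241×2.201) = 0.5883; e^(−k_r t) = e^(−0.859×2.201) = 0.1509.
D = 8.969 × (0.5883 − 0.1509) + 2.38 × 0.1509 = 3.923 + 0.3592 = 4.282 mg/L.

D ≈ 4.28 mg/L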